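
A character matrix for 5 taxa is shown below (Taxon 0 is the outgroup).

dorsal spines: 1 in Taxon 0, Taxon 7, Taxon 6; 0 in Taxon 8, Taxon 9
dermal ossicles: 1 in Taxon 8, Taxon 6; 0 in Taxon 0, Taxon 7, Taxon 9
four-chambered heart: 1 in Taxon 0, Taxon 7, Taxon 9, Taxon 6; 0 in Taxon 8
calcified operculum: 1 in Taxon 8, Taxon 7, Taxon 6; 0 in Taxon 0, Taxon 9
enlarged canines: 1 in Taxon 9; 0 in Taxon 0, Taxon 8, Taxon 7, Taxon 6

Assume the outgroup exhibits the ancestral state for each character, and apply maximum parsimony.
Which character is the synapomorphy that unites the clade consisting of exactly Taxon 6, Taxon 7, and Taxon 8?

Character polarity is set by the outgroup: the derived state is whichever differs from the outgroup's state, so for dorsal spines, four-chambered heart the derived state is '0', and for the remaining characters it is '1'.
dorsal spines groups Taxon 8 and Taxon 9, which is incompatible with the clades supported by the remaining characters; treating it as convergent (homoplasy) costs fewer steps than any alternative tree.
dermal ossicles: derived state '1' in Taxon 6 and Taxon 8 only — synapomorphy for {Taxon 6, Taxon 8}.
four-chambered heart (derived state '0') is unique to Taxon 8 (autapomorphy; uninformative for grouping).
calcified operculum (derived state '1') is shared by Taxon 6, Taxon 7, and Taxon 8 — a synapomorphy uniting that clade.
enlarged canines (derived state '1') is unique to Taxon 9 (autapomorphy; uninformative for grouping).
Most parsimonious ingroup topology: (((Taxon 8,Taxon 6),Taxon 7),Taxon 9).
The clade {Taxon 6, Taxon 7, Taxon 8} is supported by calcified operculum: its derived state '1' occurs in exactly those taxa and in no other taxon (including the outgroup).

calcified operculum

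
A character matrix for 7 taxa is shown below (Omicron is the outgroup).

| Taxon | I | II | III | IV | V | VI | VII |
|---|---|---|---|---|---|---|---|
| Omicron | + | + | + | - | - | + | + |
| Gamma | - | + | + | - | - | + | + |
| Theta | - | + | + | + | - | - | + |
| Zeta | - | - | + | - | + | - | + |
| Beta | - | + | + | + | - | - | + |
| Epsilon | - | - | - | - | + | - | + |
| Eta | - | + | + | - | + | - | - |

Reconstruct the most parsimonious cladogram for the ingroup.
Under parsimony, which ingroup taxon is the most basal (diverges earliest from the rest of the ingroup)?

Gamma

Character polarity is set by the outgroup: the derived state is whichever differs from the outgroup's state, so for I, II, III, VI, VII the derived state is '-', and for the remaining characters it is '+'.
All ingroup taxa share the derived state '-' for I; it defines the ingroup but does not resolve relationships within it.
Only Epsilon and Zeta show the derived state '-' for II, supporting them as a clade.
III (derived state '-') is unique to Epsilon (autapomorphy; uninformative for grouping).
IV (derived state '+') is shared by Beta and Theta — a synapomorphy uniting that clade.
V: derived state '+' in Epsilon, Eta, and Zeta only — synapomorphy for {Epsilon, Eta, Zeta}.
VI: derived state '-' in Beta, Epsilon, Eta, Theta, and Zeta only — synapomorphy for {Beta, Epsilon, Eta, Theta, Zeta}.
VII: derived state '-' in Eta only — an autapomorphy, so it tells us nothing about relationships among taxa.
Most parsimonious ingroup topology: ((((Epsilon,Zeta),Eta),(Theta,Beta)),Gamma).
Gamma is sister to the clade containing all other ingroup taxa, so it is the earliest-diverging (most basal) ingroup lineage.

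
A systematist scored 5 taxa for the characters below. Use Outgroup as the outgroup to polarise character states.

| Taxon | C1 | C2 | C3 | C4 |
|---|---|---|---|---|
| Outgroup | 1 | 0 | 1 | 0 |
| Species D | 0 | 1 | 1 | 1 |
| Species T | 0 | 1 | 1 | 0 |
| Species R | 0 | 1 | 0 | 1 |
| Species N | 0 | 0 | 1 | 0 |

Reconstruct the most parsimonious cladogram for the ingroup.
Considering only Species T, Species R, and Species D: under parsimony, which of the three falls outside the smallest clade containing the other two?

Character polarity is set by the outgroup: the derived state is whichever differs from the outgroup's state, so for C1, C3 the derived state is '0', and for the remaining characters it is '1'.
All ingroup taxa share the derived state '0' for C1; it defines the ingroup but does not resolve relationships within it.
Only Species D, Species R, and Species T show the derived state '1' for C2, supporting them as a clade.
C3 (derived state '0') is unique to Species R (autapomorphy; uninformative for grouping).
Only Species D and Species R show the derived state '1' for C4, supporting them as a clade.
Most parsimonious ingroup topology: ((Species T,(Species D,Species R)),Species N).
Species D and Species R share a more recent common ancestor with each other than either does with Species T, so Species T is the least closely related of the three.

Species T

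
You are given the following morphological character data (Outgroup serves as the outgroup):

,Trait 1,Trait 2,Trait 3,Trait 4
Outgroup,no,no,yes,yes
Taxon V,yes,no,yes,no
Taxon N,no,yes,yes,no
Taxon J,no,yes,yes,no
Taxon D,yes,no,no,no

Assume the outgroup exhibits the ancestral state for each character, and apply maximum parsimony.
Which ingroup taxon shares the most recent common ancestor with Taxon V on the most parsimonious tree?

Taxon D

Character polarity is set by the outgroup: the derived state is whichever differs from the outgroup's state, so for Trait 3, Trait 4 the derived state is 'no', and for the remaining characters it is 'yes'.
Trait 1 (derived state 'yes') is shared by Taxon D and Taxon V — a synapomorphy uniting that clade.
Only Taxon J and Taxon N show the derived state 'yes' for Trait 2, supporting them as a clade.
Trait 3: derived state 'no' in Taxon D only — an autapomorphy, so it tells us nothing about relationships among taxa.
Trait 4 (derived state 'no') is shared by all ingroup taxa — unites the whole ingroup.
Most parsimonious ingroup topology: ((Taxon V,Taxon D),(Taxon N,Taxon J)).
Taxon V and Taxon D form a cherry on this tree, so they are sister taxa.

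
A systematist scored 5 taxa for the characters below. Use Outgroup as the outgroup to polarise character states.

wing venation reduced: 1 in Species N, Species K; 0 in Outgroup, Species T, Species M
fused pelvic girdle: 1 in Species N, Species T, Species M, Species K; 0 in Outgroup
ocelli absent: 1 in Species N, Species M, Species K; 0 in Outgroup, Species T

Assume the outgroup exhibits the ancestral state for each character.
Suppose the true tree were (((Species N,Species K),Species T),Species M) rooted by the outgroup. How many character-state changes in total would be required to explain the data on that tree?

4

Map each character onto (((Species N,Species K),Species T),Species M) (rooted by Outgroup) and count the minimum state changes it requires (Fitch parsimony):
wing venation reduced: 1; fused pelvic girdle: 1; ocelli absent: 2.
Total tree length = 4.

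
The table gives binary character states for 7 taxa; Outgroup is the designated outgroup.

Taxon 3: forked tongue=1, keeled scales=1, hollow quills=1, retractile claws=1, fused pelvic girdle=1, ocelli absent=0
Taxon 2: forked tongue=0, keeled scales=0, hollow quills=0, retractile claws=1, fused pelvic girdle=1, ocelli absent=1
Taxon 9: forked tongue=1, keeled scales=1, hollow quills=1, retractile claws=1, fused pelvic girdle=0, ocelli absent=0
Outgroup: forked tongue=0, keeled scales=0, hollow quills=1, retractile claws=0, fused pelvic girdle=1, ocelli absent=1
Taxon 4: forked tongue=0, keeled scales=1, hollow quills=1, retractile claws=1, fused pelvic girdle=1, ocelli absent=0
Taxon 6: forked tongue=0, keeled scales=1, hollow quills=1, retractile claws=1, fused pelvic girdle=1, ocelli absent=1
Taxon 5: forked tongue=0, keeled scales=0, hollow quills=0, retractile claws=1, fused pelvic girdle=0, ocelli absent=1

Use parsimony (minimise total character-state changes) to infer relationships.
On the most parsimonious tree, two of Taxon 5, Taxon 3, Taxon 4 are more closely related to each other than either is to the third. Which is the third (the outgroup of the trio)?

Taxon 5

Character polarity is set by the outgroup: the derived state is whichever differs from the outgroup's state, so for hollow quills, fused pelvic girdle, ocelli absent the derived state is '0', and for the remaining characters it is '1'.
Only Taxon 3 and Taxon 9 show the derived state '1' for forked tongue, supporting them as a clade.
keeled scales: derived state '1' in Taxon 3, Taxon 4, Taxon 6, and Taxon 9 only — synapomorphy for {Taxon 3, Taxon 4, Taxon 6, Taxon 9}.
hollow quills (derived state '0') is shared by Taxon 2 and Taxon 5 — a synapomorphy uniting that clade.
All ingroup taxa share the derived state '1' for retractile claws; it defines the ingroup but does not resolve relationships within it.
fused pelvic girdle (state '0') occurs in Taxon 5 and Taxon 9 but conflicts with the nesting implied by the other characters — most parsimoniously interpreted as homoplasy.
Only Taxon 3, Taxon 4, and Taxon 9 show the derived state '0' for ocelli absent, supporting them as a clade.
Most parsimonious ingroup topology: ((Taxon 6,((Taxon 3,Taxon 9),Taxon 4)),(Taxon 5,Taxon 2)).
Taxon 3 and Taxon 4 share a more recent common ancestor with each other than either does with Taxon 5, so Taxon 5 is the least closely related of the three.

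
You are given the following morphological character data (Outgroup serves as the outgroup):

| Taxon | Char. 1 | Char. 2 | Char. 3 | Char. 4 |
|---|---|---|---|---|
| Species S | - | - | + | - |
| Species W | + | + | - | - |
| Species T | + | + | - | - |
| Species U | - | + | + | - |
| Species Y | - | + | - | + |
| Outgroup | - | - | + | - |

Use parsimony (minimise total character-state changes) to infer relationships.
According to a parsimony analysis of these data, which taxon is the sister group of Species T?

Species W

Character polarity is set by the outgroup: the derived state is whichever differs from the outgroup's state, so for Char. 3 the derived state is '-', and for the remaining characters it is '+'.
Char. 1 (derived state '+') is shared by Species T and Species W — a synapomorphy uniting that clade.
Char. 2 (derived state '+') is shared by Species T, Species U, Species W, and Species Y — a synapomorphy uniting that clade.
Char. 3 (derived state '-') is shared by Species T, Species W, and Species Y — a synapomorphy uniting that clade.
Char. 4: derived state '+' in Species Y only — an autapomorphy, so it tells us nothing about relationships among taxa.
Most parsimonious ingroup topology: (((Species Y,(Species W,Species T)),Species U),Species S).
Species T and Species W form a cherry on this tree, so they are sister taxa.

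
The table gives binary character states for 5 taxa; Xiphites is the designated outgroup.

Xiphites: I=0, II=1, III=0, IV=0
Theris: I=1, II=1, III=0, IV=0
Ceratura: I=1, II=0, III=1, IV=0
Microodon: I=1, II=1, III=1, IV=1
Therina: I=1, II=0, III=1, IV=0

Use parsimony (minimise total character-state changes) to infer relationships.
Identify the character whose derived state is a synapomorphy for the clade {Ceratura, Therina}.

Character polarity is set by the outgroup: the derived state is whichever differs from the outgroup's state, so for II the derived state is '0', and for the remaining characters it is '1'.
I (derived state '1') is shared by all ingroup taxa — unites the whole ingroup.
Only Ceratura and Therina show the derived state '0' for II, supporting them as a clade.
III: derived state '1' in Ceratura, Microodon, and Therina only — synapomorphy for {Ceratura, Microodon, Therina}.
IV (derived state '1') is unique to Microodon (autapomorphy; uninformative for grouping).
Most parsimonious ingroup topology: (Theris,((Ceratura,Therina),Microodon)).
The clade {Ceratura, Therina} is supported by II: its derived state '0' occurs in exactly those taxa and in no other taxon (including the outgroup).

II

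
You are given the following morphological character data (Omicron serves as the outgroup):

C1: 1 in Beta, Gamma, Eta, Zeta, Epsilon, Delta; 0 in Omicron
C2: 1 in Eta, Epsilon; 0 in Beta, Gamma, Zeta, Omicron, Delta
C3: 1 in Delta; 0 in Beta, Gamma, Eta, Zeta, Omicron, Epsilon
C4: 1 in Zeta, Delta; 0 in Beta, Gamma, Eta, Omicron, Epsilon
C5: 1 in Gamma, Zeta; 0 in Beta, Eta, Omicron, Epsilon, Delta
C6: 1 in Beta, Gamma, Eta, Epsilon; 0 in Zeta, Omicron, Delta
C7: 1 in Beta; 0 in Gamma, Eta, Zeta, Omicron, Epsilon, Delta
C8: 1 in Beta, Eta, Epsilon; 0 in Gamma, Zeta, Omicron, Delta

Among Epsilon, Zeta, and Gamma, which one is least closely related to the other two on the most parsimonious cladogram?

Zeta

The outgroup has state '0' for every character, so '1' is the derived state throughout.
All ingroup taxa share the derived state '1' for C1; it defines the ingroup but does not resolve relationships within it.
C2: derived state '1' in Epsilon and Eta only — synapomorphy for {Epsilon, Eta}.
C3 (derived state '1') is unique to Delta (autapomorphy; uninformative for grouping).
C4 (derived state '1') is shared by Delta and Zeta — a synapomorphy uniting that clade.
C5 (state '1') occurs in Gamma and Zeta but conflicts with the nesting implied by the other characters — most parsimoniously interpreted as homoplasy.
Only Beta, Epsilon, Eta, and Gamma show the derived state '1' for C6, supporting them as a clade.
C7: derived state '1' in Beta only — an autapomorphy, so it tells us nothing about relationships among taxa.
C8: derived state '1' in Beta, Epsilon, and Eta only — synapomorphy for {Beta, Epsilon, Eta}.
Most parsimonious ingroup topology: ((((Epsilon,Eta),Beta),Gamma),(Zeta,Delta)).
Gamma and Epsilon share a more recent common ancestor with each other than either does with Zeta, so Zeta is the least closely related of the three.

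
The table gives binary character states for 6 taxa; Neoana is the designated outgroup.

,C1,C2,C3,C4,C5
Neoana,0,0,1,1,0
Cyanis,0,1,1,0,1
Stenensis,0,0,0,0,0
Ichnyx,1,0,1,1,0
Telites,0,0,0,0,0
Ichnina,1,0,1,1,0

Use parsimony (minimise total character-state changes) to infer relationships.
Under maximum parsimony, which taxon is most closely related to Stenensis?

Telites

Character polarity is set by the outgroup: the derived state is whichever differs from the outgroup's state, so for C3, C4 the derived state is '0', and for the remaining characters it is '1'.
Only Ichnina and Ichnyx show the derived state '1' for C1, supporting them as a clade.
C2: derived state '1' in Cyanis only — an autapomorphy, so it tells us nothing about relationships among taxa.
Only Stenensis and Telites show the derived state '0' for C3, supporting them as a clade.
C4: derived state '0' in Cyanis, Stenensis, and Telites only — synapomorphy for {Cyanis, Stenensis, Telites}.
C5: derived state '1' in Cyanis only — an autapomorphy, so it tells us nothing about relationships among taxa.
Most parsimonious ingroup topology: ((Cyanis,(Stenensis,Telites)),(Ichnyx,Ichnina)).
Stenensis and Telites form a cherry on this tree, so they are sister taxa.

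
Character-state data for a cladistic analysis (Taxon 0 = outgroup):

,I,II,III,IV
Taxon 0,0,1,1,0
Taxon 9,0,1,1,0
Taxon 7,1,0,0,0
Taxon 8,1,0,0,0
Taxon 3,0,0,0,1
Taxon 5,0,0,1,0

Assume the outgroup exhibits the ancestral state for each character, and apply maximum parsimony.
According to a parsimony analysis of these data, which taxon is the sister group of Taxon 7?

Taxon 8

Character polarity is set by the outgroup: the derived state is whichever differs from the outgroup's state, so for II, III the derived state is '0', and for the remaining characters it is '1'.
I (derived state '1') is shared by Taxon 7 and Taxon 8 — a synapomorphy uniting that clade.
II: derived state '0' in Taxon 3, Taxon 5, Taxon 7, and Taxon 8 only — synapomorphy for {Taxon 3, Taxon 5, Taxon 7, Taxon 8}.
III: derived state '0' in Taxon 3, Taxon 7, and Taxon 8 only — synapomorphy for {Taxon 3, Taxon 7, Taxon 8}.
IV (derived state '1') is unique to Taxon 3 (autapomorphy; uninformative for grouping).
Most parsimonious ingroup topology: (Taxon 9,(((Taxon 7,Taxon 8),Taxon 3),Taxon 5)).
Taxon 7 and Taxon 8 form a cherry on this tree, so they are sister taxa.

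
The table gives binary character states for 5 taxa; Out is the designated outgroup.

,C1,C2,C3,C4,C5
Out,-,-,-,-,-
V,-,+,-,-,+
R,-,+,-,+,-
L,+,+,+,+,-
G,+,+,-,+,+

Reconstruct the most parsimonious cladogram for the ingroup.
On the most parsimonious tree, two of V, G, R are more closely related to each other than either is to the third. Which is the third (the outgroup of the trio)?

V

The outgroup has state '-' for every character, so '+' is the derived state throughout.
Only G and L show the derived state '+' for C1, supporting them as a clade.
All ingroup taxa share the derived state '+' for C2; it defines the ingroup but does not resolve relationships within it.
C3 (derived state '+') is unique to L (autapomorphy; uninformative for grouping).
C4: derived state '+' in G, L, and R only — synapomorphy for {G, L, R}.
C5 groups G and V, which is incompatible with the clades supported by the remaining characters; treating it as convergent (homoplasy) costs fewer steps than any alternative tree.
Most parsimonious ingroup topology: (V,(R,(L,G))).
G and R share a more recent common ancestor with each other than either does with V, so V is the least closely related of the three.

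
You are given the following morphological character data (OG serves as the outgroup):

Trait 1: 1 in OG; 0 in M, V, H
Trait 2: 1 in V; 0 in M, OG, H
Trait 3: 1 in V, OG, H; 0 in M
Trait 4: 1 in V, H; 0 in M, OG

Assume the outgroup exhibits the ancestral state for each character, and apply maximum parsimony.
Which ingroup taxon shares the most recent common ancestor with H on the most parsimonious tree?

Character polarity is set by the outgroup: the derived state is whichever differs from the outgroup's state, so for Trait 1, Trait 3 the derived state is '0', and for the remaining characters it is '1'.
All ingroup taxa share the derived state '0' for Trait 1; it defines the ingroup but does not resolve relationships within it.
Trait 2: derived state '1' in V only — an autapomorphy, so it tells us nothing about relationships among taxa.
Trait 3: derived state '0' in M only — an autapomorphy, so it tells us nothing about relationships among taxa.
Trait 4 (derived state '1') is shared by H and V — a synapomorphy uniting that clade.
Most parsimonious ingroup topology: (M,(H,V)).
H and V form a cherry on this tree, so they are sister taxa.

V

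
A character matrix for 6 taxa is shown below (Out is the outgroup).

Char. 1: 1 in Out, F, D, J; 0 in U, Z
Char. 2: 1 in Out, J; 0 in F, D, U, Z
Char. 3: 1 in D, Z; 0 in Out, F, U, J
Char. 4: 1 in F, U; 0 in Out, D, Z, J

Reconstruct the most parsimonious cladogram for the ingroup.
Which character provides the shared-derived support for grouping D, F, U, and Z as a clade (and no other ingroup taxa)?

Char. 2

Character polarity is set by the outgroup: the derived state is whichever differs from the outgroup's state, so for Char. 1, Char. 2 the derived state is '0', and for the remaining characters it is '1'.
Char. 1 groups U and Z, which is incompatible with the clades supported by the remaining characters; treating it as convergent (homoplasy) costs fewer steps than any alternative tree.
Char. 2: derived state '0' in D, F, U, and Z only — synapomorphy for {D, F, U, Z}.
Char. 3 (derived state '1') is shared by D and Z — a synapomorphy uniting that clade.
Only F and U show the derived state '1' for Char. 4, supporting them as a clade.
Most parsimonious ingroup topology: (((F,U),(D,Z)),J).
The clade {D, F, U, Z} is supported by Char. 2: its derived state '0' occurs in exactly those taxa and in no other taxon (including the outgroup).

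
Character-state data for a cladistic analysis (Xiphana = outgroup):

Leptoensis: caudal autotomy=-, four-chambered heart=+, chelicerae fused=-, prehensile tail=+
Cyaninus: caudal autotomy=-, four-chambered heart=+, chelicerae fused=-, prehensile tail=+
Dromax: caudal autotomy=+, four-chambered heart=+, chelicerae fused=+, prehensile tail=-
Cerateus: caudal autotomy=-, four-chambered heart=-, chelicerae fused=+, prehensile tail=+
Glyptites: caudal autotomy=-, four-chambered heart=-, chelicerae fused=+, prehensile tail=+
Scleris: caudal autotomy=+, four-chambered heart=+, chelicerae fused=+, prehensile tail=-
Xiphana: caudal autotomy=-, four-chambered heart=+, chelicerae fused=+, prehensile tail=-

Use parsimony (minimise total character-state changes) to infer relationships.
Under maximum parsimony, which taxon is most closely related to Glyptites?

Character polarity is set by the outgroup: the derived state is whichever differs from the outgroup's state, so for four-chambered heart, chelicerae fused the derived state is '-', and for the remaining characters it is '+'.
caudal autotomy (derived state '+') is shared by Dromax and Scleris — a synapomorphy uniting that clade.
Only Cerateus and Glyptites show the derived state '-' for four-chambered heart, supporting them as a clade.
Only Cyaninus and Leptoensis show the derived state '-' for chelicerae fused, supporting them as a clade.
prehensile tail (derived state '+') is shared by Cerateus, Cyaninus, Glyptites, and Leptoensis — a synapomorphy uniting that clade.
Most parsimonious ingroup topology: (((Cerateus,Glyptites),(Cyaninus,Leptoensis)),(Dromax,Scleris)).
Glyptites and Cerateus form a cherry on this tree, so they are sister taxa.

Cerateus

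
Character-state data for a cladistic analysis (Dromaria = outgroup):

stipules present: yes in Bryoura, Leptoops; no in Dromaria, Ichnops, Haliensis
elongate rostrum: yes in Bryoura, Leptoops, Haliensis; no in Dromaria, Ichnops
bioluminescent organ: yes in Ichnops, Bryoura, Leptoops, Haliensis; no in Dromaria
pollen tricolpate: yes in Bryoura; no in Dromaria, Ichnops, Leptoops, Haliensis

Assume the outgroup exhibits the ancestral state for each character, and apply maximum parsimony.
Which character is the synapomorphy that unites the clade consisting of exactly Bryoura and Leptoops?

stipules present

The outgroup has state 'no' for every character, so 'yes' is the derived state throughout.
stipules present (derived state 'yes') is shared by Bryoura and Leptoops — a synapomorphy uniting that clade.
Only Bryoura, Haliensis, and Leptoops show the derived state 'yes' for elongate rostrum, supporting them as a clade.
All ingroup taxa share the derived state 'yes' for bioluminescent organ; it defines the ingroup but does not resolve relationships within it.
pollen tricolpate: derived state 'yes' in Bryoura only — an autapomorphy, so it tells us nothing about relationships among taxa.
Most parsimonious ingroup topology: (Ichnops,((Bryoura,Leptoops),Haliensis)).
The clade {Bryoura, Leptoops} is supported by stipules present: its derived state 'yes' occurs in exactly those taxa and in no other taxon (including the outgroup).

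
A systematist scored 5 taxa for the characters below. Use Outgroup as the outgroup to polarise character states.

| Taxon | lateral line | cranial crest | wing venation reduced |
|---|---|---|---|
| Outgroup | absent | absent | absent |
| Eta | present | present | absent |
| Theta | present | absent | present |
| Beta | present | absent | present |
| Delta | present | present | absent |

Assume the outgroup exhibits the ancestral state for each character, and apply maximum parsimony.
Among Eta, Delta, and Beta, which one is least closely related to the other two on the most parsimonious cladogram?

The outgroup has state 'absent' for every character, so 'present' is the derived state throughout.
lateral line (derived state 'present') is shared by all ingroup taxa — unites the whole ingroup.
Only Delta and Eta show the derived state 'present' for cranial crest, supporting them as a clade.
wing venation reduced: derived state 'present' in Beta and Theta only — synapomorphy for {Beta, Theta}.
Most parsimonious ingroup topology: ((Eta,Delta),(Theta,Beta)).
Eta and Delta share a more recent common ancestor with each other than either does with Beta, so Beta is the least closely related of the three.

Beta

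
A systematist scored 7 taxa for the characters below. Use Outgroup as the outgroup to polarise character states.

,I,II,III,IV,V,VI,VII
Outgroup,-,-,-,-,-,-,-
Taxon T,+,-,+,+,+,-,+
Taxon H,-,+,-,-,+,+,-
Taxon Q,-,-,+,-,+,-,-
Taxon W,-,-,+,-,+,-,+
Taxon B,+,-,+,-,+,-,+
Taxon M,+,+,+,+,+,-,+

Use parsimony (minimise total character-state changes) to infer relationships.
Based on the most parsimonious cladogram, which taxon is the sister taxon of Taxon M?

The outgroup has state '-' for every character, so '+' is the derived state throughout.
I (derived state '+') is shared by Taxon B, Taxon M, and Taxon T — a synapomorphy uniting that clade.
II groups Taxon H and Taxon M, which is incompatible with the clades supported by the remaining characters; treating it as convergent (homoplasy) costs fewer steps than any alternative tree.
Only Taxon B, Taxon M, Taxon Q, Taxon T, and Taxon W show the derived state '+' for III, supporting them as a clade.
Only Taxon M and Taxon T show the derived state '+' for IV, supporting them as a clade.
V (derived state '+') is shared by all ingroup taxa — unites the whole ingroup.
VI (derived state '+') is unique to Taxon H (autapomorphy; uninformative for grouping).
VII (derived state '+') is shared by Taxon B, Taxon M, Taxon T, and Taxon W — a synapomorphy uniting that clade.
Most parsimonious ingroup topology: (((((Taxon T,Taxon M),Taxon B),Taxon W),Taxon Q),Taxon H).
Taxon M and Taxon T form a cherry on this tree, so they are sister taxa.

Taxon T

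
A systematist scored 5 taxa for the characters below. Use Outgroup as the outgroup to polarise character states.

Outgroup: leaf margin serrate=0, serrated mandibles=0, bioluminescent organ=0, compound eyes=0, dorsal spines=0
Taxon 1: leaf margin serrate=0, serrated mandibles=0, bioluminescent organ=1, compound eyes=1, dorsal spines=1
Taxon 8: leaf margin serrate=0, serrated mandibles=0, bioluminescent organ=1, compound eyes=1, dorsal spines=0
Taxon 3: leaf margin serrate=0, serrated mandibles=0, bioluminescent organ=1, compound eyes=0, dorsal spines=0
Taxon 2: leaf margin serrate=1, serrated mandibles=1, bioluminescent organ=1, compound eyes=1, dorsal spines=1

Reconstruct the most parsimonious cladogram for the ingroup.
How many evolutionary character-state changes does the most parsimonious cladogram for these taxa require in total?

The outgroup has state '0' for every character, so '1' is the derived state throughout.
leaf margin serrate (derived state '1') is unique to Taxon 2 (autapomorphy; uninformative for grouping).
serrated mandibles (derived state '1') is unique to Taxon 2 (autapomorphy; uninformative for grouping).
bioluminescent organ (derived state '1') is shared by all ingroup taxa — unites the whole ingroup.
compound eyes (derived state '1') is shared by Taxon 1, Taxon 2, and Taxon 8 — a synapomorphy uniting that clade.
Only Taxon 1 and Taxon 2 show the derived state '1' for dorsal spines, supporting them as a clade.
Most parsimonious ingroup topology: (((Taxon 1,Taxon 2),Taxon 8),Taxon 3).
Changes per character on this tree: leaf margin serrate: 1; serrated mandibles: 1; bioluminescent organ: 1; compound eyes: 1; dorsal spines: 1.
Total = 5.

5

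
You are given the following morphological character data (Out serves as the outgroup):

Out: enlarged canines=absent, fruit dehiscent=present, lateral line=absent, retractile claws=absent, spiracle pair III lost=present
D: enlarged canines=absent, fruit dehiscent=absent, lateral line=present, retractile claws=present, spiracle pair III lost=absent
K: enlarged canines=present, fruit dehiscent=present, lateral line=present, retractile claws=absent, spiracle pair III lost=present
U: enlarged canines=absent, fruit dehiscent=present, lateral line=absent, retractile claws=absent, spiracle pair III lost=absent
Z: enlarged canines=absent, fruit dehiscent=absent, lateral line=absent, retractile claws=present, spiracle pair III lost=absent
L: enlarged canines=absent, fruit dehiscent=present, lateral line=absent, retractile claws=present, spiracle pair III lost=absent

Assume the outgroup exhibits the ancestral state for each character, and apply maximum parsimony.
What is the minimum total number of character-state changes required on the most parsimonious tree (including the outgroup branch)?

6

Character polarity is set by the outgroup: the derived state is whichever differs from the outgroup's state, so for fruit dehiscent, spiracle pair III lost the derived state is 'absent', and for the remaining characters it is 'present'.
enlarged canines: derived state 'present' in K only — an autapomorphy, so it tells us nothing about relationships among taxa.
Only D and Z show the derived state 'absent' for fruit dehiscent, supporting them as a clade.
lateral line groups D and K, which is incompatible with the clades supported by the remaining characters; treating it as convergent (homoplasy) costs fewer steps than any alternative tree.
Only D, L, and Z show the derived state 'present' for retractile claws, supporting them as a clade.
spiracle pair III lost: derived state 'absent' in D, L, U, and Z only — synapomorphy for {D, L, U, Z}.
Most parsimonious ingroup topology: ((((D,Z),L),U),K).
Changes per character on this tree: enlarged canines: 1; fruit dehiscent: 1; lateral line: 2; retractile claws: 1; spiracle pair III lost: 1.
Total = 6.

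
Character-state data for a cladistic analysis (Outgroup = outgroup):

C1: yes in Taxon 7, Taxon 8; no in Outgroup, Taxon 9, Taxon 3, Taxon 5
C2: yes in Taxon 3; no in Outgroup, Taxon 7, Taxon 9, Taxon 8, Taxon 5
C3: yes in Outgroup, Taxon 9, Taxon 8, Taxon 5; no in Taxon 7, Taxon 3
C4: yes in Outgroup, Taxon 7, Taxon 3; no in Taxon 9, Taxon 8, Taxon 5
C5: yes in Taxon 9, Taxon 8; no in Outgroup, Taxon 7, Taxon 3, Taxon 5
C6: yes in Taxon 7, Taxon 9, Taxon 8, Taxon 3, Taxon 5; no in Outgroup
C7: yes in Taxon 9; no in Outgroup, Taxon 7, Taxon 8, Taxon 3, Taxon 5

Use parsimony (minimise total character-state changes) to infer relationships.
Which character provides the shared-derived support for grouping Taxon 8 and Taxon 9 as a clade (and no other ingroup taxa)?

C5

Character polarity is set by the outgroup: the derived state is whichever differs from the outgroup's state, so for C3, C4 the derived state is 'no', and for the remaining characters it is 'yes'.
C1 groups Taxon 7 and Taxon 8, which is incompatible with the clades supported by the remaining characters; treating it as convergent (homoplasy) costs fewer steps than any alternative tree.
C2 (derived state 'yes') is unique to Taxon 3 (autapomorphy; uninformative for grouping).
C3: derived state 'no' in Taxon 3 and Taxon 7 only — synapomorphy for {Taxon 3, Taxon 7}.
C4 (derived state 'no') is shared by Taxon 5, Taxon 8, and Taxon 9 — a synapomorphy uniting that clade.
C5: derived state 'yes' in Taxon 8 and Taxon 9 only — synapomorphy for {Taxon 8, Taxon 9}.
C6 (derived state 'yes') is shared by all ingroup taxa — unites the whole ingroup.
C7 (derived state 'yes') is unique to Taxon 9 (autapomorphy; uninformative for grouping).
Most parsimonious ingroup topology: ((Taxon 7,Taxon 3),((Taxon 9,Taxon 8),Taxon 5)).
The clade {Taxon 8, Taxon 9} is supported by C5: its derived state 'yes' occurs in exactly those taxa and in no other taxon (including the outgroup).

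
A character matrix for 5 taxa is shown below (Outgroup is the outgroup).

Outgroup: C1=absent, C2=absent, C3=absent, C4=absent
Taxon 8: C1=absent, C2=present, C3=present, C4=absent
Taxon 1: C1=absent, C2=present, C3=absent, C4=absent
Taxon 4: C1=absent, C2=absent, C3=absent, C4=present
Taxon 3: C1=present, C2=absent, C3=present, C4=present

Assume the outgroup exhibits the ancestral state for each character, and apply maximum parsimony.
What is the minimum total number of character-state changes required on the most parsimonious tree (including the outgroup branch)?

5

The outgroup has state 'absent' for every character, so 'present' is the derived state throughout.
C1 (derived state 'present') is unique to Taxon 3 (autapomorphy; uninformative for grouping).
Only Taxon 1 and Taxon 8 show the derived state 'present' for C2, supporting them as a clade.
C3 (state 'present') occurs in Taxon 3 and Taxon 8 but conflicts with the nesting implied by the other characters — most parsimoniously interpreted as homoplasy.
C4 (derived state 'present') is shared by Taxon 3 and Taxon 4 — a synapomorphy uniting that clade.
Most parsimonious ingroup topology: ((Taxon 8,Taxon 1),(Taxon 4,Taxon 3)).
Changes per character on this tree: C1: 1; C2: 1; C3: 2; C4: 1.
Total = 5.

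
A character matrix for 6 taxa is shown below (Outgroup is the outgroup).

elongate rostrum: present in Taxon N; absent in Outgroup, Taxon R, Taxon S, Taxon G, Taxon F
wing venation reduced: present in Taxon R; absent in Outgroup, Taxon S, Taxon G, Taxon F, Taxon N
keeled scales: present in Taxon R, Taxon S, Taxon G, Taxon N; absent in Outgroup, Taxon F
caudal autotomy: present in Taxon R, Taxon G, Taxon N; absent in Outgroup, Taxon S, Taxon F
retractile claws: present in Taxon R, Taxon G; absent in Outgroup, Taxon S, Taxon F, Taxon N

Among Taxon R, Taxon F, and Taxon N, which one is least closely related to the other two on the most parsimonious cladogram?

The outgroup has state 'absent' for every character, so 'present' is the derived state throughout.
elongate rostrum (derived state 'present') is unique to Taxon N (autapomorphy; uninformative for grouping).
wing venation reduced (derived state 'present') is unique to Taxon R (autapomorphy; uninformative for grouping).
keeled scales (derived state 'present') is shared by Taxon G, Taxon N, Taxon R, and Taxon S — a synapomorphy uniting that clade.
caudal autotomy: derived state 'present' in Taxon G, Taxon N, and Taxon R only — synapomorphy for {Taxon G, Taxon N, Taxon R}.
Only Taxon G and Taxon R show the derived state 'present' for retractile claws, supporting them as a clade.
Most parsimonious ingroup topology: ((((Taxon R,Taxon G),Taxon N),Taxon S),Taxon F).
Taxon R and Taxon N share a more recent common ancestor with each other than either does with Taxon F, so Taxon F is the least closely related of the three.

Taxon F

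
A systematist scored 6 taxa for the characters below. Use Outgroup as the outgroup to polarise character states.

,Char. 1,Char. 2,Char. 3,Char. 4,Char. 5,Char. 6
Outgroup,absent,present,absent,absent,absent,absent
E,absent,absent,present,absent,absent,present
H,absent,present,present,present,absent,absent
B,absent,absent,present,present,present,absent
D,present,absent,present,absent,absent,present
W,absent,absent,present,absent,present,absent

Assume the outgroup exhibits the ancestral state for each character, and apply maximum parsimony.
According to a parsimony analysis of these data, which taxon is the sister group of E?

Character polarity is set by the outgroup: the derived state is whichever differs from the outgroup's state, so for Char. 2 the derived state is 'absent', and for the remaining characters it is 'present'.
Char. 1: derived state 'present' in D only — an autapomorphy, so it tells us nothing about relationships among taxa.
Char. 2 (derived state 'absent') is shared by B, D, E, and W — a synapomorphy uniting that clade.
All ingroup taxa share the derived state 'present' for Char. 3; it defines the ingroup but does not resolve relationships within it.
Char. 4 (state 'present') occurs in B and H but conflicts with the nesting implied by the other characters — most parsimoniously interpreted as homoplasy.
Char. 5: derived state 'present' in B and W only — synapomorphy for {B, W}.
Char. 6 (derived state 'present') is shared by D and E — a synapomorphy uniting that clade.
Most parsimonious ingroup topology: (((E,D),(B,W)),H).
E and D form a cherry on this tree, so they are sister taxa.

D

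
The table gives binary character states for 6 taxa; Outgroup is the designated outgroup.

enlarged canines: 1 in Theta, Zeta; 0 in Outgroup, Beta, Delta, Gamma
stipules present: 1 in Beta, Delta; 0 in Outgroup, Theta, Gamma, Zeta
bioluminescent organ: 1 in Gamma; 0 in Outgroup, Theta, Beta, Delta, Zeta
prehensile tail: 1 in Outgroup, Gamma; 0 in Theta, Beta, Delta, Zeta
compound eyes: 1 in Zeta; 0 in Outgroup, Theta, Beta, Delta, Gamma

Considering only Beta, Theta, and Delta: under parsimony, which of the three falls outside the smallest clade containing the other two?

Character polarity is set by the outgroup: the derived state is whichever differs from the outgroup's state, so for prehensile tail the derived state is '0', and for the remaining characters it is '1'.
Only Theta and Zeta show the derived state '1' for enlarged canines, supporting them as a clade.
Only Beta and Delta show the derived state '1' for stipules present, supporting them as a clade.
bioluminescent organ: derived state '1' in Gamma only — an autapomorphy, so it tells us nothing about relationships among taxa.
prehensile tail (derived state '0') is shared by Beta, Delta, Theta, and Zeta — a synapomorphy uniting that clade.
compound eyes: derived state '1' in Zeta only — an autapomorphy, so it tells us nothing about relationships among taxa.
Most parsimonious ingroup topology: (((Theta,Zeta),(Beta,Delta)),Gamma).
Delta and Beta share a more recent common ancestor with each other than either does with Theta, so Theta is the least closely related of the three.

Theta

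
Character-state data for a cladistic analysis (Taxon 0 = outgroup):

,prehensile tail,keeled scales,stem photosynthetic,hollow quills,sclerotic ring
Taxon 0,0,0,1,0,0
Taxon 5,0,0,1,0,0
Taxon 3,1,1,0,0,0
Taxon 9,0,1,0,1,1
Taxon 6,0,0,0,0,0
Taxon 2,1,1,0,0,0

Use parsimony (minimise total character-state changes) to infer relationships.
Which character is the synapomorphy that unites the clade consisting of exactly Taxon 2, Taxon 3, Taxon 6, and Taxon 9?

stem photosynthetic

Character polarity is set by the outgroup: the derived state is whichever differs from the outgroup's state, so for stem photosynthetic the derived state is '0', and for the remaining characters it is '1'.
prehensile tail (derived state '1') is shared by Taxon 2 and Taxon 3 — a synapomorphy uniting that clade.
Only Taxon 2, Taxon 3, and Taxon 9 show the derived state '1' for keeled scales, supporting them as a clade.
stem photosynthetic: derived state '0' in Taxon 2, Taxon 3, Taxon 6, and Taxon 9 only — synapomorphy for {Taxon 2, Taxon 3, Taxon 6, Taxon 9}.
hollow quills: derived state '1' in Taxon 9 only — an autapomorphy, so it tells us nothing about relationships among taxa.
sclerotic ring (derived state '1') is unique to Taxon 9 (autapomorphy; uninformative for grouping).
Most parsimonious ingroup topology: (Taxon 5,(((Taxon 3,Taxon 2),Taxon 9),Taxon 6)).
The clade {Taxon 2, Taxon 3, Taxon 6, Taxon 9} is supported by stem photosynthetic: its derived state '0' occurs in exactly those taxa and in no other taxon (including the outgroup).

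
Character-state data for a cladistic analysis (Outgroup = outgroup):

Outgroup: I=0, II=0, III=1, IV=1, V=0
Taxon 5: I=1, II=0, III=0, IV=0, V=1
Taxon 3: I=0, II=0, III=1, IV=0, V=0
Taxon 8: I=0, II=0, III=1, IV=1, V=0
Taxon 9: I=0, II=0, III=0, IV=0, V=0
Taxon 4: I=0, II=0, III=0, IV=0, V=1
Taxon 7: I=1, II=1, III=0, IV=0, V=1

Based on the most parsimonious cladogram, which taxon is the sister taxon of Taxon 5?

Character polarity is set by the outgroup: the derived state is whichever differs from the outgroup's state, so for III, IV the derived state is '0', and for the remaining characters it is '1'.
I: derived state '1' in Taxon 5 and Taxon 7 only — synapomorphy for {Taxon 5, Taxon 7}.
II (derived state '1') is unique to Taxon 7 (autapomorphy; uninformative for grouping).
III: derived state '0' in Taxon 4, Taxon 5, Taxon 7, and Taxon 9 only — synapomorphy for {Taxon 4, Taxon 5, Taxon 7, Taxon 9}.
Only Taxon 3, Taxon 4, Taxon 5, Taxon 7, and Taxon 9 show the derived state '0' for IV, supporting them as a clade.
V: derived state '1' in Taxon 4, Taxon 5, and Taxon 7 only — synapomorphy for {Taxon 4, Taxon 5, Taxon 7}.
Most parsimonious ingroup topology: (((((Taxon 5,Taxon 7),Taxon 4),Taxon 9),Taxon 3),Taxon 8).
Taxon 5 and Taxon 7 form a cherry on this tree, so they are sister taxa.

Taxon 7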